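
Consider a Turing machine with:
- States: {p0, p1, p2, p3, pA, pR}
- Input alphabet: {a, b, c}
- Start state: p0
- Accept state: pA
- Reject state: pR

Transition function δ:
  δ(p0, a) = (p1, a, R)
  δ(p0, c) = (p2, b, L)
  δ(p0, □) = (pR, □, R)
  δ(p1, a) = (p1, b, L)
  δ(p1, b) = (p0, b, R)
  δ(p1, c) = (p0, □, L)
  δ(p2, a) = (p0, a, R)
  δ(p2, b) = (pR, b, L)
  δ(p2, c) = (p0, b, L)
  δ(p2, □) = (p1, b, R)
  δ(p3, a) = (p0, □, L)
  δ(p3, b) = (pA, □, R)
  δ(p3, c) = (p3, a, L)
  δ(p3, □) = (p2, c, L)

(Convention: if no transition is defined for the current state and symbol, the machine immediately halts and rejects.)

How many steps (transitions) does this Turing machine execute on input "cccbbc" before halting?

Execution trace:
Initial: [p0]cccbbc
Step 1: δ(p0, c) = (p2, b, L) → [p2]□bccbbc
Step 2: δ(p2, □) = (p1, b, R) → b[p1]bccbbc
Step 3: δ(p1, b) = (p0, b, R) → bb[p0]ccbbc
Step 4: δ(p0, c) = (p2, b, L) → b[p2]bbcbbc
Step 5: δ(p2, b) = (pR, b, L) → [pR]bbbcbbc

The machine reaches the reject state pR and halts.

The machine executed 5 steps before halting.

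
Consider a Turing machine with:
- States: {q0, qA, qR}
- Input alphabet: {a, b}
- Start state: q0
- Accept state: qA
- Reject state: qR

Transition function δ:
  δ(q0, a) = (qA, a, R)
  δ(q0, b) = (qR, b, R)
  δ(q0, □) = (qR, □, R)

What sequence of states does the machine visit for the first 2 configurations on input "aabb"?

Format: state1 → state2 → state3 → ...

Execution trace:
Initial: [q0]aabb
Step 1: δ(q0, a) = (qA, a, R) → a[qA]abb

The machine reaches the accept state qA and halts.

State sequence: q0 → qA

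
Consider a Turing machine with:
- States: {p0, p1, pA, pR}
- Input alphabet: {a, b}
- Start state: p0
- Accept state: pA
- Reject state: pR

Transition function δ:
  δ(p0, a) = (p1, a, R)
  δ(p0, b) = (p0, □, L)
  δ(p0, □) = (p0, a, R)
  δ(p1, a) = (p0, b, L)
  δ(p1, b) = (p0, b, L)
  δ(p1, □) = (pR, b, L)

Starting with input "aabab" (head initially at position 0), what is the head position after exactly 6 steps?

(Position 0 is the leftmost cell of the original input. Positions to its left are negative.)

Execution trace (head position shown):
Step 0: [p0]aabab  (head at position 0)
Step 1: move right → a[p1]abab  (head at position 1)
Step 2: move left → [p0]abbab  (head at position 0)
Step 3: move right → a[p1]bbab  (head at position 1)
Step 4: move left → [p0]abbab  (head at position 0)
Step 5: move right → a[p1]bbab  (head at position 1)
Step 6: move left → [p0]abbab  (head at position 0)

After 6 steps, the head is at position 0.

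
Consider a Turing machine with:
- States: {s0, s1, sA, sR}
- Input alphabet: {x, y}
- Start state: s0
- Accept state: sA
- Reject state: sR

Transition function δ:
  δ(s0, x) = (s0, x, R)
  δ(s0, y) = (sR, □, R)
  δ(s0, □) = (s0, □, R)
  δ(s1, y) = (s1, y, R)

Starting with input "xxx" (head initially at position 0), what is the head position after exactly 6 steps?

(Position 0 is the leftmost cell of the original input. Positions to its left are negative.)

Execution trace (head position shown):
Step 0: [s0]xxx  (head at position 0)
Step 1: move right → x[s0]xx  (head at position 1)
Step 2: move right → xx[s0]x  (head at position 2)
Step 3: move right → xxx[s0]□  (head at position 3)
Step 4: move right → xxx□[s0]□  (head at position 4)
Step 5: move right → xxx□□[s0]□  (head at position 5)
Step 6: move right → xxx□□□[s0]□  (head at position 6)

After 6 steps, the head is at position 6.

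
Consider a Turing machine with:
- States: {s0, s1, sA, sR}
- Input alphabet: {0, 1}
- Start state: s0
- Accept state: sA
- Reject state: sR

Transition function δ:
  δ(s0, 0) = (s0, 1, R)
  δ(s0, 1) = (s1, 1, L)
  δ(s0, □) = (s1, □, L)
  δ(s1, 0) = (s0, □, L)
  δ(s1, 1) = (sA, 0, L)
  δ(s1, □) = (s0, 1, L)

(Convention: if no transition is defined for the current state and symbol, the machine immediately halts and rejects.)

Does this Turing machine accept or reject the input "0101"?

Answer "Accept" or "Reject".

Execution trace:
Initial: [s0]0101
Step 1: δ(s0, 0) = (s0, 1, R) → 1[s0]101
Step 2: δ(s0, 1) = (s1, 1, L) → [s1]1101
Step 3: δ(s1, 1) = (sA, 0, L) → [sA]□0101

The machine reaches the accept state sA and halts.

Answer: Accept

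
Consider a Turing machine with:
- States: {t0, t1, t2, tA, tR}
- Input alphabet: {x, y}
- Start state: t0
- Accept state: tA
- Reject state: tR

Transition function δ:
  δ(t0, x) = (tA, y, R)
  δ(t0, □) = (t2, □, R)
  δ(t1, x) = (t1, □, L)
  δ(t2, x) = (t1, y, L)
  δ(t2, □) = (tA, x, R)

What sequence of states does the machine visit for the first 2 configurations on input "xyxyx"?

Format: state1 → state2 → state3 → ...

Execution trace:
Initial: [t0]xyxyx
Step 1: δ(t0, x) = (tA, y, R) → y[tA]yxyx

The machine reaches the accept state tA and halts.

State sequence: t0 → tA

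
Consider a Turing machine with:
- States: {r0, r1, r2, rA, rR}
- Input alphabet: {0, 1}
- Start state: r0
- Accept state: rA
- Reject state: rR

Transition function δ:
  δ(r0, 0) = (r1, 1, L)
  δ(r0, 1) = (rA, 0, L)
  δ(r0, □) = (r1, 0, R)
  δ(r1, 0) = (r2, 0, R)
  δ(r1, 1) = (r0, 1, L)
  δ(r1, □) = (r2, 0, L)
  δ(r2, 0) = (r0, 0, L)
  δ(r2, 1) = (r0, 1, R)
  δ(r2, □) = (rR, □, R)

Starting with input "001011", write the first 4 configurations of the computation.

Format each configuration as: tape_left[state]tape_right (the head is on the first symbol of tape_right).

Transitions applied:
Step 1: δ(r0, 0) = (r1, 1, L)
Step 2: δ(r1, □) = (r2, 0, L)
Step 3: δ(r2, □) = (rR, □, R)

The first 4 configurations are:
[r0]001011 ⊢ [r1]□101011 ⊢ [r2]□0101011 ⊢ □[rR]0101011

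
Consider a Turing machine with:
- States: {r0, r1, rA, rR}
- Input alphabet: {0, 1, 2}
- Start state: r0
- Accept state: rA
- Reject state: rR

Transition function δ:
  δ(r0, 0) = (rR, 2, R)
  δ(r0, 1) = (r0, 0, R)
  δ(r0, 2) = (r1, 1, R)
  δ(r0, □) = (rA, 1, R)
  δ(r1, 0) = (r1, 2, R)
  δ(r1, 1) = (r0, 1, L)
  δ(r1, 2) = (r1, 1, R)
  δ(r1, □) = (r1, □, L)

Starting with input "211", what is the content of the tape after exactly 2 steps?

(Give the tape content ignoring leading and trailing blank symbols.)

Execution trace:
Initial: [r0]211
Step 1: δ(r0, 2) = (r1, 1, R) → 1[r1]11
Step 2: δ(r1, 1) = (r0, 1, L) → [r0]111

After 2 steps, the tape (ignoring leading/trailing blanks) is: 111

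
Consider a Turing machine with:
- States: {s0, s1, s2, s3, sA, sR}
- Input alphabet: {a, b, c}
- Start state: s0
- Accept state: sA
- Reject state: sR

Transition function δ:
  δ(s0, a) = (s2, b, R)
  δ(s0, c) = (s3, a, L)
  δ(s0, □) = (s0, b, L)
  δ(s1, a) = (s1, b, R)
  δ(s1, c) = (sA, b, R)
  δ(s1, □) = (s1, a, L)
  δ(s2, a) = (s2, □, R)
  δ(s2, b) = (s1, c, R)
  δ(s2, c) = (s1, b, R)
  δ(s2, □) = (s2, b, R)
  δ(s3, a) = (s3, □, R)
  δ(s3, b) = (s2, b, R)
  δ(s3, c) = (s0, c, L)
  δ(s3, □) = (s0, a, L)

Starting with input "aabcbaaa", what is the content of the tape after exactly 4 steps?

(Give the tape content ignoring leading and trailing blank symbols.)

Execution trace:
Initial: [s0]aabcbaaa
Step 1: δ(s0, a) = (s2, b, R) → b[s2]abcbaaa
Step 2: δ(s2, a) = (s2, □, R) → b□[s2]bcbaaa
Step 3: δ(s2, b) = (s1, c, R) → b□c[s1]cbaaa
Step 4: δ(s1, c) = (sA, b, R) → b□cb[sA]baaa

The machine reaches the accept state sA and halts.

After 4 steps, the tape (ignoring leading/trailing blanks) is: b□cbbaaa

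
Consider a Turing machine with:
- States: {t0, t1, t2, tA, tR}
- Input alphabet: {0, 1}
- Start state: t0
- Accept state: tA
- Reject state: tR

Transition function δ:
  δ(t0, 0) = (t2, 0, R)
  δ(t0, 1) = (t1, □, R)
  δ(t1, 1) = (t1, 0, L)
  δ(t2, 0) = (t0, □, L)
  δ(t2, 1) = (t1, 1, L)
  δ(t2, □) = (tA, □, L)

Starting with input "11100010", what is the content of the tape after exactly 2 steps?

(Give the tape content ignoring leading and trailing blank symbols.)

Execution trace:
Initial: [t0]11100010
Step 1: δ(t0, 1) = (t1, □, R) → □[t1]1100010
Step 2: δ(t1, 1) = (t1, 0, L) → [t1]□0100010

No transition is defined for δ(t1, □). By convention the machine halts and rejects.

After 2 steps, the tape (ignoring leading/trailing blanks) is: 0100010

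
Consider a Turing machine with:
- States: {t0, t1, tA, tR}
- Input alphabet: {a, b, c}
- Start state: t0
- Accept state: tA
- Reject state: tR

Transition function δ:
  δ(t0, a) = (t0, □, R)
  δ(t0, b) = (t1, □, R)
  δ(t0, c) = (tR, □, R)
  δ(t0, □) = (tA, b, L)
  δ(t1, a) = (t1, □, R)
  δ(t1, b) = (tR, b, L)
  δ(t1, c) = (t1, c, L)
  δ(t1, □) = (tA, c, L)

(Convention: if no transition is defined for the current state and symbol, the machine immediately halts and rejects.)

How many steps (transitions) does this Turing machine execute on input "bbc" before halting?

Execution trace:
Initial: [t0]bbc
Step 1: δ(t0, b) = (t1, □, R) → □[t1]bc
Step 2: δ(t1, b) = (tR, b, L) → [tR]□bc

The machine reaches the reject state tR and halts.

The machine executed 2 steps before halting.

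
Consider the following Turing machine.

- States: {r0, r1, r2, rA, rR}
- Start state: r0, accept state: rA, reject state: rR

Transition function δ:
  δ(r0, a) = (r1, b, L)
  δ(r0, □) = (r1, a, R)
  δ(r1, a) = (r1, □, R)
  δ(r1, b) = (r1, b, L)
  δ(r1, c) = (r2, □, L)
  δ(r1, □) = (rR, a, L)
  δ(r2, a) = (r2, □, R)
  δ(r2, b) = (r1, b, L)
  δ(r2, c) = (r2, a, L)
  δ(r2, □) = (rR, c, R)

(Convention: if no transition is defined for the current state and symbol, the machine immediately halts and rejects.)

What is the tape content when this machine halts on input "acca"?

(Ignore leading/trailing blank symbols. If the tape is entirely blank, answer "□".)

Execution trace:
Initial: [r0]acca
Step 1: δ(r0, a) = (r1, b, L) → [r1]□bcca
Step 2: δ(r1, □) = (rR, a, L) → [rR]□abcca

The machine reaches the reject state rR and halts.

Final tape (ignoring leading/trailing blanks): abcca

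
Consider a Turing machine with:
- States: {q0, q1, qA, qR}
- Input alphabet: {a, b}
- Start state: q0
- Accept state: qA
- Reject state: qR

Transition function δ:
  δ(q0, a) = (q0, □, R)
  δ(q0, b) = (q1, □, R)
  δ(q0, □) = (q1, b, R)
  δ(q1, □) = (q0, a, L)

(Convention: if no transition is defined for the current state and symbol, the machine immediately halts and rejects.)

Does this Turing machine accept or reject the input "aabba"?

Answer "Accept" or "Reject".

Execution trace:
Initial: [q0]aabba
Step 1: δ(q0, a) = (q0, □, R) → □[q0]abba
Step 2: δ(q0, a) = (q0, □, R) → □□[q0]bba
Step 3: δ(q0, b) = (q1, □, R) → □□□[q1]ba

No transition is defined for δ(q1, b). By convention the machine halts and rejects.

Answer: Reject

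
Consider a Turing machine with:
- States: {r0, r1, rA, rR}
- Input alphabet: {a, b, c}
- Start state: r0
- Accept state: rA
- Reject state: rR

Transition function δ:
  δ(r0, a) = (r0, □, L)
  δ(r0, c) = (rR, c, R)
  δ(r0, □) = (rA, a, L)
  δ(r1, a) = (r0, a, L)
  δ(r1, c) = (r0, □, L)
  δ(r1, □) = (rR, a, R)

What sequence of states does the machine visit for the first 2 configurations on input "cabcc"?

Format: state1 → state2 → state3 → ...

Execution trace:
Initial: [r0]cabcc
Step 1: δ(r0, c) = (rR, c, R) → c[rR]abcc

The machine reaches the reject state rR and halts.

State sequence: r0 → rR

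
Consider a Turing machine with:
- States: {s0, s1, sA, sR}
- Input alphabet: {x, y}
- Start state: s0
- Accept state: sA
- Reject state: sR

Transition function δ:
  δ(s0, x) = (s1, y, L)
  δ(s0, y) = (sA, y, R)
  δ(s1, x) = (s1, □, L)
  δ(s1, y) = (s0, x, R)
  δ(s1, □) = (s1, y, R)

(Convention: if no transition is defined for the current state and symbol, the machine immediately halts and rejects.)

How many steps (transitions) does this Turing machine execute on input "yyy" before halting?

Execution trace:
Initial: [s0]yyy
Step 1: δ(s0, y) = (sA, y, R) → y[sA]yy

The machine reaches the accept state sA and halts.

The machine executed 1 step before halting.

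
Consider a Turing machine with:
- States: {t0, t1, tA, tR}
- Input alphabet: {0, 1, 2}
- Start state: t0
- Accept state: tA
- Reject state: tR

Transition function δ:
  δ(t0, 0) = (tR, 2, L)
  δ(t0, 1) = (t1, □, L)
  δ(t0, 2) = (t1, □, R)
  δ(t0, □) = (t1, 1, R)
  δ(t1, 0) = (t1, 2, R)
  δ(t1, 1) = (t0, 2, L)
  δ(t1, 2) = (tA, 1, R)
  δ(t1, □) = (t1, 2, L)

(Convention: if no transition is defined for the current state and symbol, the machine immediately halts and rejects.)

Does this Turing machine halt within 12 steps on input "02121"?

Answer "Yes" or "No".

Execution trace:
Initial: [t0]02121
Step 1: δ(t0, 0) = (tR, 2, L) → [tR]□22121

The machine reaches the reject state tR and halts.
The machine halted after 1 step (within the 12-step bound).

Answer: Yes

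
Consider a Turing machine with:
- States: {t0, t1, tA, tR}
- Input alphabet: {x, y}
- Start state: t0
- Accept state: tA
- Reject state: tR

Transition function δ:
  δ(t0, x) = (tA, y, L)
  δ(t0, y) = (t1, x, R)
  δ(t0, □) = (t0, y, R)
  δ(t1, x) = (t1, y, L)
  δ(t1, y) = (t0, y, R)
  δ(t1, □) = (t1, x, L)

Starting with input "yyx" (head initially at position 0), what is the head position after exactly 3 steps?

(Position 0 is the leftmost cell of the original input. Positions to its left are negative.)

Execution trace (head position shown):
Step 0: [t0]yyx  (head at position 0)
Step 1: move right → x[t1]yx  (head at position 1)
Step 2: move right → xy[t0]x  (head at position 2)
Step 3: move left → x[tA]yy  (head at position 1)

After 3 steps, the head is at position 1.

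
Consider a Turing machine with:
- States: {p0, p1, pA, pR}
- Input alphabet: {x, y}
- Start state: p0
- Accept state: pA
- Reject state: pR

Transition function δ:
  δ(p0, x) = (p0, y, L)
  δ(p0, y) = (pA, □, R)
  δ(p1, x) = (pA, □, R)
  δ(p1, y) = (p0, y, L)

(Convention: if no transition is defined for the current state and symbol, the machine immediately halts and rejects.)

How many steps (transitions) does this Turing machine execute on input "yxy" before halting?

Execution trace:
Initial: [p0]yxy
Step 1: δ(p0, y) = (pA, □, R) → □[pA]xy

The machine reaches the accept state pA and halts.

The machine executed 1 step before halting.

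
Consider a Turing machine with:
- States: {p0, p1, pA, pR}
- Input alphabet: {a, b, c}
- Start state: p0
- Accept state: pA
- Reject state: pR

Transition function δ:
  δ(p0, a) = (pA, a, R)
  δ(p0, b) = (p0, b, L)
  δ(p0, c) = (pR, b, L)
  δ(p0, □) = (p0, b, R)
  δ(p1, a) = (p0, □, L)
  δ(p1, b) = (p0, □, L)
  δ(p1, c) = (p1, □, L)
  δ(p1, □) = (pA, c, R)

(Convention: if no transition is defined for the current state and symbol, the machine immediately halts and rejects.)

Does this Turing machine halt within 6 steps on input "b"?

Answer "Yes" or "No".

Execution trace:
Initial: [p0]b
Step 1: δ(p0, b) = (p0, b, L) → [p0]□b
Step 2: δ(p0, □) = (p0, b, R) → b[p0]b
Step 3: δ(p0, b) = (p0, b, L) → [p0]bb
Step 4: δ(p0, b) = (p0, b, L) → [p0]□bb
Step 5: δ(p0, □) = (p0, b, R) → b[p0]bb
Step 6: δ(p0, b) = (p0, b, L) → [p0]bbb

The machine has not reached a halting state after 6 steps.
The machine did not halt within the 6-step bound.

Answer: No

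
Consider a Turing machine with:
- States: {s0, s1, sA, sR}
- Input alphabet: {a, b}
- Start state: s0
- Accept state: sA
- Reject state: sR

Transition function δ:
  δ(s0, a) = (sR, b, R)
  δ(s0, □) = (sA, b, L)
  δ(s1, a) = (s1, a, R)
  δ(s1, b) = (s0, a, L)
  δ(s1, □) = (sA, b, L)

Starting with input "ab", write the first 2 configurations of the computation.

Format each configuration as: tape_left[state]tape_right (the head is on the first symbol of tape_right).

Transitions applied:
Step 1: δ(s0, a) = (sR, b, R)

The first 2 configurations are:
[s0]ab ⊢ b[sR]b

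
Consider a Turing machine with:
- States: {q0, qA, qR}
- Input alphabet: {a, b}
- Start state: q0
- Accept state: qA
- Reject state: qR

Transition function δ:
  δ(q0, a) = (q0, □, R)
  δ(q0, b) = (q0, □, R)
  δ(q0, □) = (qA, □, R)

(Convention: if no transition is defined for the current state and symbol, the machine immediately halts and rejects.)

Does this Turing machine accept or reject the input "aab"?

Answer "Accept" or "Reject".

Execution trace:
Initial: [q0]aab
Step 1: δ(q0, a) = (q0, □, R) → □[q0]ab
Step 2: δ(q0, a) = (q0, □, R) → □□[q0]b
Step 3: δ(q0, b) = (q0, □, R) → □□□[q0]□
Step 4: δ(q0, □) = (qA, □, R) → □□□□[qA]□

The machine reaches the accept state qA and halts.

Answer: Accept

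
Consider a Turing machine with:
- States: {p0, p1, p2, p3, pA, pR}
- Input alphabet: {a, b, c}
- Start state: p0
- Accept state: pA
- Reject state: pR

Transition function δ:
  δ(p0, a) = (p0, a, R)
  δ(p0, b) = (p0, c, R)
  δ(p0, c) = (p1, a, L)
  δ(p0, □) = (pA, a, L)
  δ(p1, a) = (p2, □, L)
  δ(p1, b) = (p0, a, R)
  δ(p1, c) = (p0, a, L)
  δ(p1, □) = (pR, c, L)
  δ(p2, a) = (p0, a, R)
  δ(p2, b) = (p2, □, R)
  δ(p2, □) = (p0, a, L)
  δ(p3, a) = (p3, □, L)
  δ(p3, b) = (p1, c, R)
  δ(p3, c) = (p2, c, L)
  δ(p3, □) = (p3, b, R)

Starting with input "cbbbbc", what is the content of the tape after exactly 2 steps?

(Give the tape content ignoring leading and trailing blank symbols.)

Execution trace:
Initial: [p0]cbbbbc
Step 1: δ(p0, c) = (p1, a, L) → [p1]□abbbbc
Step 2: δ(p1, □) = (pR, c, L) → [pR]□cabbbbc

The machine reaches the reject state pR and halts.

After 2 steps, the tape (ignoring leading/trailing blanks) is: cabbbbc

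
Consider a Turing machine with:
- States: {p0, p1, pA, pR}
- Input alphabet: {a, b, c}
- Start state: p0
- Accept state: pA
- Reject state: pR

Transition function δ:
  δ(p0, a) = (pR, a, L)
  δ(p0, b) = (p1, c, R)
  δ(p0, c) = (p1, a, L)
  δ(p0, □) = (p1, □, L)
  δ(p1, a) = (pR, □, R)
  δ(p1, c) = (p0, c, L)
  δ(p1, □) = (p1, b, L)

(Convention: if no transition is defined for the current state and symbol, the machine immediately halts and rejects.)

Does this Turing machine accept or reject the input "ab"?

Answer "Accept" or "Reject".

Execution trace:
Initial: [p0]ab
Step 1: δ(p0, a) = (pR, a, L) → [pR]□ab

The machine reaches the reject state pR and halts.

Answer: Reject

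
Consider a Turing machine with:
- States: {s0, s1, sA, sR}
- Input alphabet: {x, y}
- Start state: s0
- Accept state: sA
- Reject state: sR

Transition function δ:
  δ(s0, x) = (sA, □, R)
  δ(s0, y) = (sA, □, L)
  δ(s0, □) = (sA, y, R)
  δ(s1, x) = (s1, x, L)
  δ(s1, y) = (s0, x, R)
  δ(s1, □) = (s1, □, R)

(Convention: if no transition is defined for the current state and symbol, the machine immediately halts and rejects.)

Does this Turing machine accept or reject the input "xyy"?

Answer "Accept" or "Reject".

Execution trace:
Initial: [s0]xyy
Step 1: δ(s0, x) = (sA, □, R) → □[sA]yy

The machine reaches the accept state sA and halts.

Answer: Accept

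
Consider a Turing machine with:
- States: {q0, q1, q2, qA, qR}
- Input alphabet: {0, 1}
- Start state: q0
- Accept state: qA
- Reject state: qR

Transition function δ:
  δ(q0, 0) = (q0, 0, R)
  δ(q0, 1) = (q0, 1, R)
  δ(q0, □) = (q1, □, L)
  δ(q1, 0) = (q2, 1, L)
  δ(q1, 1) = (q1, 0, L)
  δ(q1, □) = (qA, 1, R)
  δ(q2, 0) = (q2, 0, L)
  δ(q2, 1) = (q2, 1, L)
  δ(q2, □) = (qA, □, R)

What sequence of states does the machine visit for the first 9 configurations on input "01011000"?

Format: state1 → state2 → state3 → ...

Execution trace:
Initial: [q0]01011000
Step 1: δ(q0, 0) = (q0, 0, R) → 0[q0]1011000
Step 2: δ(q0, 1) = (q0, 1, R) → 01[q0]011000
Step 3: δ(q0, 0) = (q0, 0, R) → 010[q0]11000
Step 4: δ(q0, 1) = (q0, 1, R) → 0101[q0]1000
Step 5: δ(q0, 1) = (q0, 1, R) → 01011[q0]000
Step 6: δ(q0, 0) = (q0, 0, R) → 010110[q0]00
Step 7: δ(q0, 0) = (q0, 0, R) → 0101100[q0]0
Step 8: δ(q0, 0) = (q0, 0, R) → 01011000[q0]□

State sequence: q0 → q0 → q0 → q0 → q0 → q0 → q0 → q0 → q0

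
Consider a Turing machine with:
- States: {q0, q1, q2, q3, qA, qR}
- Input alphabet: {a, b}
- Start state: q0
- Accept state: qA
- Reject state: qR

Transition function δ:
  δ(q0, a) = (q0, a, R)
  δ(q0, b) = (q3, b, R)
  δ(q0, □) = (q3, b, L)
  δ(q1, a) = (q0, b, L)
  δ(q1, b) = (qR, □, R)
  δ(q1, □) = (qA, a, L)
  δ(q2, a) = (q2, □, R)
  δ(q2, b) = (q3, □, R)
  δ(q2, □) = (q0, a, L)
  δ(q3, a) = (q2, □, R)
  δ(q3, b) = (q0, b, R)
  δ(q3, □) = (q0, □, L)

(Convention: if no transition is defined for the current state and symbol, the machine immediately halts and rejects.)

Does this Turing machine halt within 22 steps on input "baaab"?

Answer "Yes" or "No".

Execution trace:
Initial: [q0]baaab
Step 1: δ(q0, b) = (q3, b, R) → b[q3]aaab
Step 2: δ(q3, a) = (q2, □, R) → b□[q2]aab
Step 3: δ(q2, a) = (q2, □, R) → b□□[q2]ab
Step 4: δ(q2, a) = (q2, □, R) → b□□□[q2]b
Step 5: δ(q2, b) = (q3, □, R) → b□□□□[q3]□
Step 6: δ(q3, □) = (q0, □, L) → b□□□[q0]□□
Step 7: δ(q0, □) = (q3, b, L) → b□□[q3]□b□
Step 8: δ(q3, □) = (q0, □, L) → b□[q0]□□b□
Step 9: δ(q0, □) = (q3, b, L) → b[q3]□b□b□
Step 10: δ(q3, □) = (q0, □, L) → [q0]b□b□b□
Step 11: δ(q0, b) = (q3, b, R) → b[q3]□b□b□
Step 12: δ(q3, □) = (q0, □, L) → [q0]b□b□b□
Step 13: δ(q0, b) = (q3, b, R) → b[q3]□b□b□
Step 14: δ(q3, □) = (q0, □, L) → [q0]b□b□b□
Step 15: δ(q0, b) = (q3, b, R) → b[q3]□b□b□
Step 16: δ(q3, □) = (q0, □, L) → [q0]b□b□b□
Step 17: δ(q0, b) = (q3, b, R) → b[q3]□b□b□
Step 18: δ(q3, □) = (q0, □, L) → [q0]b□b□b□
Step 19: δ(q0, b) = (q3, b, R) → b[q3]□b□b□
Step 20: δ(q3, □) = (q0, □, L) → [q0]b□b□b□
Step 21: δ(q0, b) = (q3, b, R) → b[q3]□b□b□
Step 22: δ(q3, □) = (q0, □, L) → [q0]b□b□b□

The machine has not reached a halting state after 22 steps.
The machine did not halt within the 22-step bound.

Answer: No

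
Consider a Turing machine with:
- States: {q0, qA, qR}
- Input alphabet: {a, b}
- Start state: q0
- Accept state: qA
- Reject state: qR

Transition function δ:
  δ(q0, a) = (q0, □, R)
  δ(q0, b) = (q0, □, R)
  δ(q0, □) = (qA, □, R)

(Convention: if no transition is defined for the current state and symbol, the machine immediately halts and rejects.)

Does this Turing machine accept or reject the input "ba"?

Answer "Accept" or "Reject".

Execution trace:
Initial: [q0]ba
Step 1: δ(q0, b) = (q0, □, R) → □[q0]a
Step 2: δ(q0, a) = (q0, □, R) → □□[q0]□
Step 3: δ(q0, □) = (qA, □, R) → □□□[qA]□

The machine reaches the accept state qA and halts.

Answer: Accept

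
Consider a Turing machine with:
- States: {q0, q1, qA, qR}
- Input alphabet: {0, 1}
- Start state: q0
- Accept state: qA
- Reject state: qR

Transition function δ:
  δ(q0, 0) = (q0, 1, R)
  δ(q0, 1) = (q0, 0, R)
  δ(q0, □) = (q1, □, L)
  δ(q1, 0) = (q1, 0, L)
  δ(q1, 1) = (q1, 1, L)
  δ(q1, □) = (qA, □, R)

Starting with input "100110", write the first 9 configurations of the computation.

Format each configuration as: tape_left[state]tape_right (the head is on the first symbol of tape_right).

Transitions applied:
Step 1: δ(q0, 1) = (q0, 0, R)
Step 2: δ(q0, 0) = (q0, 1, R)
Step 3: δ(q0, 0) = (q0, 1, R)
Step 4: δ(q0, 1) = (q0, 0, R)
Step 5: δ(q0, 1) = (q0, 0, R)
Step 6: δ(q0, 0) = (q0, 1, R)
Step 7: δ(q0, □) = (q1, □, L)
Step 8: δ(q1, 1) = (q1, 1, L)

The first 9 configurations are:
[q0]100110 ⊢ 0[q0]00110 ⊢ 01[q0]0110 ⊢ 011[q0]110 ⊢ 0110[q0]10 ⊢ 01100[q0]0 ⊢ 011001[q0]□ ⊢ 01100[q1]1□ ⊢ 0110[q1]01□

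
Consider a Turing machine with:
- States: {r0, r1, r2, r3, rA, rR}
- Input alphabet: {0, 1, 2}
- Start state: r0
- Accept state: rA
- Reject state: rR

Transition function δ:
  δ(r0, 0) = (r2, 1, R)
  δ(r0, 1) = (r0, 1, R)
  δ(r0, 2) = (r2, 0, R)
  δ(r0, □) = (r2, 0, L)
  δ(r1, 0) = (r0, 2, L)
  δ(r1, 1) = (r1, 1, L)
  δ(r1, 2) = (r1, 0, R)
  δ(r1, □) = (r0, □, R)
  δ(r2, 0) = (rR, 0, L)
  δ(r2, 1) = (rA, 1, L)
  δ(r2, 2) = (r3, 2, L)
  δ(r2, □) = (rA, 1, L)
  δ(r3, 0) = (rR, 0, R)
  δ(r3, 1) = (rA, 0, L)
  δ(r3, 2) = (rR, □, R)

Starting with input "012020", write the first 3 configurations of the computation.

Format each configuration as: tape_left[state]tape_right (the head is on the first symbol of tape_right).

Transitions applied:
Step 1: δ(r0, 0) = (r2, 1, R)
Step 2: δ(r2, 1) = (rA, 1, L)

The first 3 configurations are:
[r0]012020 ⊢ 1[r2]12020 ⊢ [rA]112020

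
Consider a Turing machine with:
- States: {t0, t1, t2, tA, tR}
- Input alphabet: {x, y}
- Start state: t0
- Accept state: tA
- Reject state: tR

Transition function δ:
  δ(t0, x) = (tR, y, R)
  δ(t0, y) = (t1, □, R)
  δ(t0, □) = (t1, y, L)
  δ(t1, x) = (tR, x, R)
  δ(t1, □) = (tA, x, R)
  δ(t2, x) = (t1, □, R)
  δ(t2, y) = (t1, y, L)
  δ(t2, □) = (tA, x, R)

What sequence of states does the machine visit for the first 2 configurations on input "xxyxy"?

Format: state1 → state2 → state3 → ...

Execution trace:
Initial: [t0]xxyxy
Step 1: δ(t0, x) = (tR, y, R) → y[tR]xyxy

The machine reaches the reject state tR and halts.

State sequence: t0 → tR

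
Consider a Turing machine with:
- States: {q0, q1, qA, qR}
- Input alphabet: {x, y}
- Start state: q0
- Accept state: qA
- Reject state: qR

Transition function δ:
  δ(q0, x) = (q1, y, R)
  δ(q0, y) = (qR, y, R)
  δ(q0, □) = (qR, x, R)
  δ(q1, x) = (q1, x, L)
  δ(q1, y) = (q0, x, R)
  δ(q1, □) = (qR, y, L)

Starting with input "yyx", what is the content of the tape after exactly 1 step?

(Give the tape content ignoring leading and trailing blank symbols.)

Execution trace:
Initial: [q0]yyx
Step 1: δ(q0, y) = (qR, y, R) → y[qR]yx

The machine reaches the reject state qR and halts.

After 1 step, the tape (ignoring leading/trailing blanks) is: yyx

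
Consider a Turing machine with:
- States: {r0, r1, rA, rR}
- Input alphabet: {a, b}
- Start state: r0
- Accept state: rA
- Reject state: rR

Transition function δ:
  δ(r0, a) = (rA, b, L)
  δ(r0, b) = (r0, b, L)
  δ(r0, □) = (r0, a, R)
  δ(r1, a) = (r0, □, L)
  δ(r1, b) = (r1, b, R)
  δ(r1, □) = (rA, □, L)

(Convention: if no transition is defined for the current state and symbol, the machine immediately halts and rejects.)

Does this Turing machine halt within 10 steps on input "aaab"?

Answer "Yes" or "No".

Execution trace:
Initial: [r0]aaab
Step 1: δ(r0, a) = (rA, b, L) → [rA]□baab

The machine reaches the accept state rA and halts.
The machine halted after 1 step (within the 10-step bound).

Answer: Yes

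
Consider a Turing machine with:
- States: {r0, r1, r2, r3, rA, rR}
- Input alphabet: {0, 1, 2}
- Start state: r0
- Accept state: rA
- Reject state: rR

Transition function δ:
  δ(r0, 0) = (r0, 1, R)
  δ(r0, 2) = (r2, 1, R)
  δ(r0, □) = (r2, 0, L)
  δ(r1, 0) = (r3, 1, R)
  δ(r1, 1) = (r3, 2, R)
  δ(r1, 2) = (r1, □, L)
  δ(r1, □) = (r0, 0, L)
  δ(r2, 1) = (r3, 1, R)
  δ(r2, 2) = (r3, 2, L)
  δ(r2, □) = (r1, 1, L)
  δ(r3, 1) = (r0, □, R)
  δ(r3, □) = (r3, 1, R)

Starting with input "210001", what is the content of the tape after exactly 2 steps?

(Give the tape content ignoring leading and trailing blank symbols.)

Execution trace:
Initial: [r0]210001
Step 1: δ(r0, 2) = (r2, 1, R) → 1[r2]10001
Step 2: δ(r2, 1) = (r3, 1, R) → 11[r3]0001

No transition is defined for δ(r3, 0). By convention the machine halts and rejects.

After 2 steps, the tape (ignoring leading/trailing blanks) is: 110001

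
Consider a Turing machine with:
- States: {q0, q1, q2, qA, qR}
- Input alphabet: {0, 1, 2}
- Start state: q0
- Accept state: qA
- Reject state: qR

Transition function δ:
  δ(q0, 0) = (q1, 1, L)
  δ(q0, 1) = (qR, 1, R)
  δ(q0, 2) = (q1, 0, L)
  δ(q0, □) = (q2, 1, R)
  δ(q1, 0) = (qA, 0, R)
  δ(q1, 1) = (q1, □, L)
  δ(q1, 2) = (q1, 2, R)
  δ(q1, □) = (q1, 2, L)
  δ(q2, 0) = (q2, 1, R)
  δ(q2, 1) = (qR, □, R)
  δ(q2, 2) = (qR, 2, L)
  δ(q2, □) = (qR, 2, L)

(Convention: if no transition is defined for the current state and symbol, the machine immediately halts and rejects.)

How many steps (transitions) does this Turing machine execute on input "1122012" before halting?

Execution trace:
Initial: [q0]1122012
Step 1: δ(q0, 1) = (qR, 1, R) → 1[qR]122012

The machine reaches the reject state qR and halts.

The machine executed 1 step before halting.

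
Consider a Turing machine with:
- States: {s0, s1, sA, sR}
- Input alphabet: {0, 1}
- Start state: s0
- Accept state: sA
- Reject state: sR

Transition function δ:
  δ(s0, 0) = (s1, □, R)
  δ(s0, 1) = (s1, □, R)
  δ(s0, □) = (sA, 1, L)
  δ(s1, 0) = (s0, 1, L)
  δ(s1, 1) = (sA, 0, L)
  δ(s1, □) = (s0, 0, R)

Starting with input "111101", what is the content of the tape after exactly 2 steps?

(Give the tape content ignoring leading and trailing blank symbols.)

Execution trace:
Initial: [s0]111101
Step 1: δ(s0, 1) = (s1, □, R) → □[s1]11101
Step 2: δ(s1, 1) = (sA, 0, L) → [sA]□01101

The machine reaches the accept state sA and halts.

After 2 steps, the tape (ignoring leading/trailing blanks) is: 01101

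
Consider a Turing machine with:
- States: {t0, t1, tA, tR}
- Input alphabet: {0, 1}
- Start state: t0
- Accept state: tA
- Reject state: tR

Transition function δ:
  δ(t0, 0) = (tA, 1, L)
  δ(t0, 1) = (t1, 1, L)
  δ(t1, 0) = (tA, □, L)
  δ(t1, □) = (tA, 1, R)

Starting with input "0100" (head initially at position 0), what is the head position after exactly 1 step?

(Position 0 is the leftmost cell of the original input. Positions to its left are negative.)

Execution trace (head position shown):
Step 0: [t0]0100  (head at position 0)
Step 1: move left → [tA]□1100  (head at position -1)

After 1 step, the head is at position -1.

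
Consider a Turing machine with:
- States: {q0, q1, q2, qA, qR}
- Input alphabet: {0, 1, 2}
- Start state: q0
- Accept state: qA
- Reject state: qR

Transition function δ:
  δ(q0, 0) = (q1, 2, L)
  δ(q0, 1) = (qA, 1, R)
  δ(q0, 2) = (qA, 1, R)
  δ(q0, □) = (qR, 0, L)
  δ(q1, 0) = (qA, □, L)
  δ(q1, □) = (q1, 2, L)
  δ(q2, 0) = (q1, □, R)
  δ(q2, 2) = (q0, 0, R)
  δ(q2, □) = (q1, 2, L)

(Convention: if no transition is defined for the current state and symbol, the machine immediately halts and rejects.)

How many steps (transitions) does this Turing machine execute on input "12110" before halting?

Execution trace:
Initial: [q0]12110
Step 1: δ(q0, 1) = (qA, 1, R) → 1[qA]2110

The machine reaches the accept state qA and halts.

The machine executed 1 step before halting.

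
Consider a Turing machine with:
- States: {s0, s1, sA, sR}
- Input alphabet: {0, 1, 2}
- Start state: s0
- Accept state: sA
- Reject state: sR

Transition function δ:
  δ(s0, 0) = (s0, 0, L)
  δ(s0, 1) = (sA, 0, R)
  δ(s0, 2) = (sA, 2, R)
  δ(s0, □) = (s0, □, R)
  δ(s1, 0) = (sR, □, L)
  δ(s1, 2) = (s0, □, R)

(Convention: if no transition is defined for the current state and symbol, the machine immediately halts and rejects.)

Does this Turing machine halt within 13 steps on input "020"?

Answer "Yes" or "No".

Execution trace:
Initial: [s0]020
Step 1: δ(s0, 0) = (s0, 0, L) → [s0]□020
Step 2: δ(s0, □) = (s0, □, R) → □[s0]020
Step 3: δ(s0, 0) = (s0, 0, L) → [s0]□020
Step 4: δ(s0, □) = (s0, □, R) → □[s0]020
Step 5: δ(s0, 0) = (s0, 0, L) → [s0]□020
Step 6: δ(s0, □) = (s0, □, R) → □[s0]020
Step 7: δ(s0, 0) = (s0, 0, L) → [s0]□020
Step 8: δ(s0, □) = (s0, □, R) → □[s0]020
Step 9: δ(s0, 0) = (s0, 0, L) → [s0]□020
Step 10: δ(s0, □) = (s0, □, R) → □[s0]020
Step 11: δ(s0, 0) = (s0, 0, L) → [s0]□020
Step 12: δ(s0, □) = (s0, □, R) → □[s0]020
Step 13: δ(s0, 0) = (s0, 0, L) → [s0]□020

The machine has not reached a halting state after 13 steps.
The machine did not halt within the 13-step bound.

Answer: No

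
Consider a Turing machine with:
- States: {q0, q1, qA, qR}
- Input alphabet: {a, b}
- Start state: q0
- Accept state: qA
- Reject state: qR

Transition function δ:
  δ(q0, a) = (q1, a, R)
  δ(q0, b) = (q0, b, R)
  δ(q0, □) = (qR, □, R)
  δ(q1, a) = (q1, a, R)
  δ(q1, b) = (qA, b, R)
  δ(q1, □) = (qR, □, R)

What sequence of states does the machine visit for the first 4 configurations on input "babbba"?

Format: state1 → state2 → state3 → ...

Execution trace:
Initial: [q0]babbba
Step 1: δ(q0, b) = (q0, b, R) → b[q0]abbba
Step 2: δ(q0, a) = (q1, a, R) → ba[q1]bbba
Step 3: δ(q1, b) = (qA, b, R) → bab[qA]bba

The machine reaches the accept state qA and halts.

State sequence: q0 → q0 → q1 → qA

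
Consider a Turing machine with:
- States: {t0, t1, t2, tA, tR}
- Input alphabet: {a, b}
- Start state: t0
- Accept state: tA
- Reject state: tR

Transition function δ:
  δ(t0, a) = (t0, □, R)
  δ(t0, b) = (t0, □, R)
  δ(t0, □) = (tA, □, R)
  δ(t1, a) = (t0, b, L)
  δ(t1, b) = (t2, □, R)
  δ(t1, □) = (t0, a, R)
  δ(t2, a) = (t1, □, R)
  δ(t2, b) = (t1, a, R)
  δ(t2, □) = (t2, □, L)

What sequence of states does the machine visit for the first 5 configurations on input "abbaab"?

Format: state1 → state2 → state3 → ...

Execution trace:
Initial: [t0]abbaab
Step 1: δ(t0, a) = (t0, □, R) → □[t0]bbaab
Step 2: δ(t0, b) = (t0, □, R) → □□[t0]baab
Step 3: δ(t0, b) = (t0, □, R) → □□□[t0]aab
Step 4: δ(t0, a) = (t0, □, R) → □□□□[t0]ab

State sequence: t0 → t0 → t0 → t0 → t0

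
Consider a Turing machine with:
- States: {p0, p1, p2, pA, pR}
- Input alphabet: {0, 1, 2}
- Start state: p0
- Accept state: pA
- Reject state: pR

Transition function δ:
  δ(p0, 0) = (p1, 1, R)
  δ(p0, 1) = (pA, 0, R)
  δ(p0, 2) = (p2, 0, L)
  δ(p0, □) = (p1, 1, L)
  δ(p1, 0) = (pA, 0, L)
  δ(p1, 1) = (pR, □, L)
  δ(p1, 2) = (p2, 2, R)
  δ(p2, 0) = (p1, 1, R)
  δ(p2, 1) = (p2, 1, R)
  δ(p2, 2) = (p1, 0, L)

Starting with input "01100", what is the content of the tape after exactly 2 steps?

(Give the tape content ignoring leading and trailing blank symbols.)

Execution trace:
Initial: [p0]01100
Step 1: δ(p0, 0) = (p1, 1, R) → 1[p1]1100
Step 2: δ(p1, 1) = (pR, □, L) → [pR]1□100

The machine reaches the reject state pR and halts.

After 2 steps, the tape (ignoring leading/trailing blanks) is: 1□100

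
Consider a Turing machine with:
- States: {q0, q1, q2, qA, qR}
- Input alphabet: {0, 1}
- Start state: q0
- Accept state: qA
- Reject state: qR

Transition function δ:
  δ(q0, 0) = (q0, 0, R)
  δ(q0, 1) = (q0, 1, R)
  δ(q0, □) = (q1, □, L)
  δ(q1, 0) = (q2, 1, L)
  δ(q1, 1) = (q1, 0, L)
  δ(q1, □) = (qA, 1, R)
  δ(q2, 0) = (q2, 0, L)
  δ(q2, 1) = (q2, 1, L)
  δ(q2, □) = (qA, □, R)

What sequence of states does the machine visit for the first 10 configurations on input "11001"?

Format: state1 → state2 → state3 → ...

Execution trace:
Initial: [q0]11001
Step 1: δ(q0, 1) = (q0, 1, R) → 1[q0]1001
Step 2: δ(q0, 1) = (q0, 1, R) → 11[q0]001
Step 3: δ(q0, 0) = (q0, 0, R) → 110[q0]01
Step 4: δ(q0, 0) = (q0, 0, R) → 1100[q0]1
Step 5: δ(q0, 1) = (q0, 1, R) → 11001[q0]□
Step 6: δ(q0, □) = (q1, □, L) → 1100[q1]1□
Step 7: δ(q1, 1) = (q1, 0, L) → 110[q1]00□
Step 8: δ(q1, 0) = (q2, 1, L) → 11[q2]010□
Step 9: δ(q2, 0) = (q2, 0, L) → 1[q2]1010□

State sequence: q0 → q0 → q0 → q0 → q0 → q0 → q1 → q1 → q2 → q2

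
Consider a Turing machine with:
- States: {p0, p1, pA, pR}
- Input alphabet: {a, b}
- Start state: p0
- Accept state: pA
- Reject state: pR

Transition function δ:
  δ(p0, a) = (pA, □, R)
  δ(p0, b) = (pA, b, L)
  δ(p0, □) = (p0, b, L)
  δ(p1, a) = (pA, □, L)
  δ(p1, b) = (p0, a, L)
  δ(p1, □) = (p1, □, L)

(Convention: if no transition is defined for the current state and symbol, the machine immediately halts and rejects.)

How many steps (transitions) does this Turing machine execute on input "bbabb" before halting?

Execution trace:
Initial: [p0]bbabb
Step 1: δ(p0, b) = (pA, b, L) → [pA]□bbabb

The machine reaches the accept state pA and halts.

The machine executed 1 step before halting.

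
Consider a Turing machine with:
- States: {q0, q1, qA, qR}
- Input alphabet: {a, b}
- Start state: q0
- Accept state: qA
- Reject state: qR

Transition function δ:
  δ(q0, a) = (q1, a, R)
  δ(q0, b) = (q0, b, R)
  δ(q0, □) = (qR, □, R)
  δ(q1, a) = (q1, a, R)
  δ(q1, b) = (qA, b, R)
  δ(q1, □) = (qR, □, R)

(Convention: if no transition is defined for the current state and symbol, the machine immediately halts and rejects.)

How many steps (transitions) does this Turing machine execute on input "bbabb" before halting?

Execution trace:
Initial: [q0]bbabb
Step 1: δ(q0, b) = (q0, b, R) → b[q0]babb
Step 2: δ(q0, b) = (q0, b, R) → bb[q0]abb
Step 3: δ(q0, a) = (q1, a, R) → bba[q1]bb
Step 4: δ(q1, b) = (qA, b, R) → bbab[qA]b

The machine reaches the accept state qA and halts.

The machine executed 4 steps before halting.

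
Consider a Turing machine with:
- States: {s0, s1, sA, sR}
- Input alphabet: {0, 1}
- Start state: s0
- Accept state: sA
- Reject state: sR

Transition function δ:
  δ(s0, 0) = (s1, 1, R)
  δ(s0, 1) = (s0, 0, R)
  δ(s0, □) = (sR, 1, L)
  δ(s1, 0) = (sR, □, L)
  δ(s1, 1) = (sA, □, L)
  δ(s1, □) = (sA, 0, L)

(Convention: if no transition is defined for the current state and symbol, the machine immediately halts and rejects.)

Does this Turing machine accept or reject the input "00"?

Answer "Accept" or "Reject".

Execution trace:
Initial: [s0]00
Step 1: δ(s0, 0) = (s1, 1, R) → 1[s1]0
Step 2: δ(s1, 0) = (sR, □, L) → [sR]1□

The machine reaches the reject state sR and halts.

Answer: Reject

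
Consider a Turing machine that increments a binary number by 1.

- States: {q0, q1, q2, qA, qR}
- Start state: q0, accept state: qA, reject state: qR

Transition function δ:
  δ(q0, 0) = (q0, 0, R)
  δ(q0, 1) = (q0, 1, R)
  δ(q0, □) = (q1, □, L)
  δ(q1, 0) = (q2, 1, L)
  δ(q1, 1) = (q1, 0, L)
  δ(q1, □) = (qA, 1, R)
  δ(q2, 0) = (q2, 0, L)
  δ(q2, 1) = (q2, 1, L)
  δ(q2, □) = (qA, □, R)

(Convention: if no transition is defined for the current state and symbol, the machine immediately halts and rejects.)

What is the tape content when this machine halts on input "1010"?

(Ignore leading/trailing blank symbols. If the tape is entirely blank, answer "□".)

Execution trace:
Initial: [q0]1010
Step 1: δ(q0, 1) = (q0, 1, R) → 1[q0]010
Step 2: δ(q0, 0) = (q0, 0, R) → 10[q0]10
Step 3: δ(q0, 1) = (q0, 1, R) → 101[q0]0
Step 4: δ(q0, 0) = (q0, 0, R) → 1010[q0]□
Step 5: δ(q0, □) = (q1, □, L) → 101[q1]0□
Step 6: δ(q1, 0) = (q2, 1, L) → 10[q2]11□
Step 7: δ(q2, 1) = (q2, 1, L) → 1[q2]011□
Step 8: δ(q2, 0) = (q2, 0, L) → [q2]1011□
Step 9: δ(q2, 1) = (q2, 1, L) → [q2]□1011□
Step 10: δ(q2, □) = (qA, □, R) → □[qA]1011□

The machine reaches the accept state qA and halts.

Final tape (ignoring leading/trailing blanks): 1011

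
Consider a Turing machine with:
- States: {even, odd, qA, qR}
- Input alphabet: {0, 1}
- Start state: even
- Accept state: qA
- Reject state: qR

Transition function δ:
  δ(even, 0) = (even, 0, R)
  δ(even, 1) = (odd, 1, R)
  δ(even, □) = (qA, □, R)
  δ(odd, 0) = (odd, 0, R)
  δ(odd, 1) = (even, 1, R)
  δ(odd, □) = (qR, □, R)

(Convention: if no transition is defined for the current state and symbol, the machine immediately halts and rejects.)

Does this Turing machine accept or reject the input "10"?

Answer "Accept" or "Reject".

Execution trace:
Initial: [even]10
Step 1: δ(even, 1) = (odd, 1, R) → 1[odd]0
Step 2: δ(odd, 0) = (odd, 0, R) → 10[odd]□
Step 3: δ(odd, □) = (qR, □, R) → 10□[qR]□

The machine reaches the reject state qR and halts.

Answer: Reject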